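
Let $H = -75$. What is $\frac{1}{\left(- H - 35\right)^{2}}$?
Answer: $\frac{1}{1600} \approx 0.000625$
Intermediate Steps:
$\frac{1}{\left(- H - 35\right)^{2}} = \frac{1}{\left(\left(-1\right) \left(-75\right) - 35\right)^{2}} = \frac{1}{\left(75 - 35\right)^{2}} = \frac{1}{40^{2}} = \frac{1}{1600}$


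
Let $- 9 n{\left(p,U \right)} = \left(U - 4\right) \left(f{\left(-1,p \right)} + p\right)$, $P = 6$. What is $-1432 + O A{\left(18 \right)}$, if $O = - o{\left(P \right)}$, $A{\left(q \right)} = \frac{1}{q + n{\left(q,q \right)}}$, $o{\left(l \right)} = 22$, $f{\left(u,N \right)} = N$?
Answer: $- \frac{27197}{19} \approx -1431.4$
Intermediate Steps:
$n{\left(p,U \right)} = - \frac{2 p \left(-4 + U\right)}{9}$ ($n{\left(p,U \right)} = - \frac{\left(U - 4\right) \left(p + p\right)}{9} = - \frac{\left(-4 + U\right) 2 p}{9} = - \frac{2 p \left(-4 + U\right)}{9}$)
$A{\left(q \right)} = \frac{1}{q + \frac{2 q \left(4 - q\right)}{9}}$
$O = -22$ ($O = \left(-1\right) 22 = -22$)
$-1432 + O A{\left(18 \right)} = -1432 - 22 \frac{9}{18 \left(17 - 36\right)} = -1432 - 22 \cdot 9 \cdot \frac{1}{18} \frac{1}{17 - 36} = -1432 - 22 \cdot 9 \cdot \frac{1}{18} \frac{1}{-19} = -1432 - 22 \cdot 9 \cdot \frac{1}{18} \left(- \frac{1}{19}\right) = -1432 - - \frac{11}{19} = -1432 + \frac{11}{19} = - \frac{27197}{19}$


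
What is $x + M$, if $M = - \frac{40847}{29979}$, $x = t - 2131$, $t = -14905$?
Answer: $- \frac{510763091}{29979} \approx -17037.0$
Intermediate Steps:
$x = -17036$ ($x = -14905 - 2131 = -17036$)
$M = - \frac{40847}{29979}$ ($M = \left(-40847\right) \frac{1}{29979} = - \frac{40847}{29979} \approx -1.3625$)
$x + M = -17036 - \frac{40847}{29979} = - \frac{510763091}{29979}$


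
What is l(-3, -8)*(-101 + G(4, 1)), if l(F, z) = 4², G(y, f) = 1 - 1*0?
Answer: -1600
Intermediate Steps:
G(y, f) = 1 (G(y, f) = 1 + 0 = 1)
l(F, z) = 16
l(-3, -8)*(-101 + G(4, 1)) = 16*(-101 + 1) = 16*(-100) = -1600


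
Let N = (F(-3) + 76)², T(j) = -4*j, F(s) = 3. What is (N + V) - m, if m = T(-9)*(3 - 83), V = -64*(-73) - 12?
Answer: 13781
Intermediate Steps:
V = 4660 (V = 4672 - 12 = 4660)
N = 6241 (N = (3 + 76)² = 79² = 6241)
m = -2880 (m = (-4*(-9))*(3 - 83) = 36*(-80) = -2880)
(N + V) - m = (6241 + 4660) - 1*(-2880) = 10901 + 2880 = 13781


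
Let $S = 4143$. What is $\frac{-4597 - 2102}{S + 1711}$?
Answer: $- \frac{6699}{5854} \approx -1.1443$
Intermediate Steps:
$\frac{-4597 - 2102}{S + 1711} = \frac{-4597 - 2102}{4143 + 1711} = - \frac{6699}{5854}$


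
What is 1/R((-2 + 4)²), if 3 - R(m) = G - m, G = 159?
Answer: -1/152 ≈ -0.0065789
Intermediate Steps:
R(m) = -156 + m (R(m) = 3 - (159 - m) = 3 + (-159 + m) = -156 + m)
1/R((-2 + 4)²) = 1/(-156 + (-2 + 4)²) = 1/(-156 + 2²) = 1/(-156 + 4) = 1/(-152) = -1/152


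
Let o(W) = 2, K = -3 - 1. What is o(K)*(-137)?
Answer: -274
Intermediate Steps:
K = -4
o(K)*(-137) = 2*(-137) = -274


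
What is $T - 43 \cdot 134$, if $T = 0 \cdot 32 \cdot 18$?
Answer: $-5762$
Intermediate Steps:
$T = 0$ ($T = 0 \cdot 18 = 0$)
$T - 43 \cdot 134 = 0 - 43 \cdot 134 = 0 - 5762 = -5762$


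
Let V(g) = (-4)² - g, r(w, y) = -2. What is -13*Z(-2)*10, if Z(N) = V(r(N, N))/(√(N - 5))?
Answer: 2340*I*√7/7 ≈ 884.44*I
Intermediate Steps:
V(g) = 16 - g
Z(N) = 18/√(-5 + N) (Z(N) = (16 - 1*(-2))/(√(N - 5)) = (16 + 2)/(√(-5 + N)) = 18/√(-5 + N))
-13*Z(-2)*10 = -234/√(-5 - 2)*10 = -234/√(-7)*10 = -234*(-I*√7/7)*10 = -(-234)*I*√7/7*10 = (234*I*√7/7)*10 = 2340*I*√7/7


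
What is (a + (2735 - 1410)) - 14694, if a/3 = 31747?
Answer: 81872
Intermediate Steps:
a = 95241 (a = 3*31747 = 95241)
(a + (2735 - 1410)) - 14694 = (95241 + (2735 - 1410)) - 14694 = (95241 + 1325) - 14694 = 96566 - 14694 = 81872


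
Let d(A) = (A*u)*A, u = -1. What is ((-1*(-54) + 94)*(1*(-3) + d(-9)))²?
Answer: 154554624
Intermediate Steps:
d(A) = -A² (d(A) = (A*(-1))*A = (-A)*A = -A²)
((-1*(-54) + 94)*(1*(-3) + d(-9)))² = ((-1*(-54) + 94)*(1*(-3) - 1*(-9)²))² = ((54 + 94)*(-3 - 1*81))² = (148*(-3 - 81))² = (148*(-84))² = (-12432)² = 154554624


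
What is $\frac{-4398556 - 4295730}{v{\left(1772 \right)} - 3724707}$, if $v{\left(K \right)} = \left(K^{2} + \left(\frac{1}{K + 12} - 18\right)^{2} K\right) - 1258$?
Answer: $\frac{6917730375904}{9459456181} \approx 731.3$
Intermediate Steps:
$v{\left(K \right)} = -1258 + K^{2} + K \left(-18 + \frac{1}{12 + K}\right)^{2}$ ($v{\left(K \right)} = \left(K^{2} + \left(\frac{1}{12 + K} - 18\right)^{2} K\right) - 1258 = \left(K^{2} + \left(-18 + \frac{1}{12 + K}\right)^{2} K\right) - 1258 = \left(K^{2} + K \left(-18 + \frac{1}{12 + K}\right)^{2}\right) - 1258 = -1258 + K^{2} + K \left(-18 + \frac{1}{12 + K}\right)^{2}$)
$\frac{-4398556 - 4295730}{v{\left(1772 \right)} - 3724707} = \frac{-4398556 - 4295730}{\left(-1258 + 1772^{2} + \frac{1772 \left(215 + 18 \cdot 1772\right)^{2}}{\left(12 + 1772\right)^{2}}\right) - 3724707} = \frac{-4398556 - 4295730}{\left(-1258 + 3139984 + \frac{1772 \left(215 + 31896\right)^{2}}{3182656}\right) - 3724707} = - \frac{8694286}{\left(-1258 + 3139984 + 1772 \cdot \frac{1}{3182656} \cdot 32111^{2}\right) - 3724707} = - \frac{8694286}{\left(-1258 + 3139984 + 1772 \cdot \frac{1}{3182656} \cdot 1031116321\right) - 3724707} = - \frac{8694286}{\left(-1258 + 3139984 + \frac{456784530203}{795664}\right) - 3724707} = - \frac{8694286}{\frac{2954155814267}{795664} - 3724707} = - \frac{8694286}{- \frac{9459456181}{795664}} = \left(-8694286\right) \left(- \frac{795664}{9459456181}\right) = \frac{6917730375904}{9459456181}$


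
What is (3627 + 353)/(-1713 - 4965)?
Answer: -1990/3339 ≈ -0.59599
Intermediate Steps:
(3627 + 353)/(-1713 - 4965) = 3980/(-6678) = 3980*(-1/6678) = -1990/3339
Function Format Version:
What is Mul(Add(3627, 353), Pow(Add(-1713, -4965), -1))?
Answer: Rational(-1990, 3339) ≈ -0.59599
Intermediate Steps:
Mul(Add(3627, 353), Pow(Add(-1713, -4965), -1)) = Mul(3980, Pow(-6678, -1)) = Mul(3980, Rational(-1, 6678)) = Rational(-1990, 3339)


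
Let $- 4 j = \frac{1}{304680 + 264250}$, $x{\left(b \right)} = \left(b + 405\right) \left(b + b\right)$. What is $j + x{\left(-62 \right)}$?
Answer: $- \frac{96790923041}{2275720} \approx -42532.0$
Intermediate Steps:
$x{\left(b \right)} = 2 b \left(405 + b\right)$ ($x{\left(b \right)} = \left(405 + b\right) 2 b = 2 b \left(405 + b\right)$)
$j = - \frac{1}{2275720}$ ($j = - \frac{1}{4 \left(304680 + 264250\right)} = - \frac{1}{4 \cdot 568930} = \left(- \frac{1}{4}\right) \frac{1}{568930} = - \frac{1}{2275720} \approx -4.3942 \cdot 10^{-7}$)
$j + x{\left(-62 \right)} = - \frac{1}{2275720} + 2 \left(-62\right) \left(405 - 62\right) = - \frac{1}{2275720} + 2 \left(-62\right) 343 = - \frac{1}{2275720} - 42532 = - \frac{96790923041}{2275720}$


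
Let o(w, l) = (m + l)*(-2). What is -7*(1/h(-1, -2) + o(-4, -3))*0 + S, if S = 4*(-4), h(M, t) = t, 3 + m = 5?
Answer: -16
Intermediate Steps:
m = 2 (m = -3 + 5 = 2)
o(w, l) = -4 - 2*l (o(w, l) = (2 + l)*(-2) = -4 - 2*l)
S = -16
-7*(1/h(-1, -2) + o(-4, -3))*0 + S = -7*(1/(-2) + (-4 - 2*(-3)))*0 - 16 = -7*(1*(-1/2) + (-4 + 6))*0 - 16 = -7*(-1/2 + 2)*0 - 16 = -21*0/2 - 16 = -7*0 - 16 = 0 - 16 = -16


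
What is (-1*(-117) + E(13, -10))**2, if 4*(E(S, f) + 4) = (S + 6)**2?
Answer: 660969/16 ≈ 41311.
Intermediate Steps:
E(S, f) = -4 + (6 + S)**2/4 (E(S, f) = -4 + (S + 6)**2/4 = -4 + (6 + S)**2/4)
(-1*(-117) + E(13, -10))**2 = (-1*(-117) + (-4 + (6 + 13)**2/4))**2 = (117 + (-4 + (1/4)*19**2))**2 = (117 + (-4 + (1/4)*361))**2 = (117 + (-4 + 361/4))**2 = (117 + 345/4)**2 = (813/4)**2 = 660969/16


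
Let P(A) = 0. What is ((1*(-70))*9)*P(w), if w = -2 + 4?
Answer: 0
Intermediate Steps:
w = 2
((1*(-70))*9)*P(w) = ((1*(-70))*9)*0 = -70*9*0 = -630*0 = 0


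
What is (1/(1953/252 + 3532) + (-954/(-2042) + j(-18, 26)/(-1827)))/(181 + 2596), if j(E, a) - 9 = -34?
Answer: 12708141104/73345377967281 ≈ 0.00017326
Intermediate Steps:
j(E, a) = -25 (j(E, a) = 9 - 34 = -25)
(1/(1953/252 + 3532) + (-954/(-2042) + j(-18, 26)/(-1827)))/(181 + 2596) = (1/(1953/252 + 3532) + (-954/(-2042) - 25/(-1827)))/(181 + 2596) = (1/(1953*(1/252) + 3532) + (-954*(-1/2042) - 25*(-1/1827)))/2777 = (1/(31/4 + 3532) + (477/1021 + 25/1827))*(1/2777) = (1/(14159/4) + 897004/1865367)*(1/2777) = (4/14159 + 897004/1865367)*(1/2777) = (12708141104/26411731353)*(1/2777) = 12708141104/73345377967281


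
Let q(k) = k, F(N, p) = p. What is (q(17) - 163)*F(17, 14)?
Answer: -2044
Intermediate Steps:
(q(17) - 163)*F(17, 14) = (17 - 163)*14 = -146*14 = -2044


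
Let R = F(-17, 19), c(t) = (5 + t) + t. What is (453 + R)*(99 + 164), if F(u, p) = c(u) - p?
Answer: 106515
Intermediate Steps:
c(t) = 5 + 2*t
F(u, p) = 5 - p + 2*u (F(u, p) = (5 + 2*u) - p = 5 - p + 2*u)
R = -48 (R = 5 - 1*19 + 2*(-17) = 5 - 19 - 34 = -48)
(453 + R)*(99 + 164) = (453 - 48)*(99 + 164) = 405*263 = 106515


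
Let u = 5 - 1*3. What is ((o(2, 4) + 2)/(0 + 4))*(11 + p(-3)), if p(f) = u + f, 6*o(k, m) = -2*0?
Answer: 5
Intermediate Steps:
o(k, m) = 0 (o(k, m) = (-2*0)/6 = (⅙)*0 = 0)
u = 2 (u = 5 - 3 = 2)
p(f) = 2 + f
((o(2, 4) + 2)/(0 + 4))*(11 + p(-3)) = ((0 + 2)/(0 + 4))*(11 + (2 - 3)) = (2/4)*(11 - 1) = (2*(¼))*10 = (½)*10 = 5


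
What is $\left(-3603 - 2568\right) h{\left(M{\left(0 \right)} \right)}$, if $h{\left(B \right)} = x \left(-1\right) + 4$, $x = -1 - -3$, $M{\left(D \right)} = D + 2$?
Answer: $-12342$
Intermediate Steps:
$M{\left(D \right)} = 2 + D$
$x = 2$ ($x = -1 + 3 = 2$)
$h{\left(B \right)} = 2$ ($h{\left(B \right)} = 2 \left(-1\right) + 4 = -2 + 4 = 2$)
$\left(-3603 - 2568\right) h{\left(M{\left(0 \right)} \right)} = \left(-3603 - 2568\right) 2 = \left(-6171\right) 2 = -12342$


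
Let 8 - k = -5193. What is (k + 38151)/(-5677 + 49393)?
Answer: 10838/10929 ≈ 0.99167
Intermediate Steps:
k = 5201 (k = 8 - 1*(-5193) = 8 + 5193 = 5201)
(k + 38151)/(-5677 + 49393) = (5201 + 38151)/(-5677 + 49393) = 43352/43716 = 43352*(1/43716) = 10838/10929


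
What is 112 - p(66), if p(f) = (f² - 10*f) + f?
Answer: -3650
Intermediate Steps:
p(f) = f² - 9*f
112 - p(66) = 112 - 66*(-9 + 66) = 112 - 66*57 = 112 - 1*3762 = 112 - 3762 = -3650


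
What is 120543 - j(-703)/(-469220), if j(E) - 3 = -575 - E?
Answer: 56561186591/469220 ≈ 1.2054e+5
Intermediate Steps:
j(E) = -572 - E (j(E) = 3 + (-575 - E) = -572 - E)
120543 - j(-703)/(-469220) = 120543 - (-572 - 1*(-703))/(-469220) = 120543 - (-572 + 703)*(-1)/469220 = 120543 - 131*(-1)/469220 = 120543 - 1*(-131/469220) = 120543 + 131/469220 = 56561186591/469220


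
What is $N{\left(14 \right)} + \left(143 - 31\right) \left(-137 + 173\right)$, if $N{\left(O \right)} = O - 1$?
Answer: $4045$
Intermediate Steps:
$N{\left(O \right)} = -1 + O$ ($N{\left(O \right)} = O - 1 = -1 + O$)
$N{\left(14 \right)} + \left(143 - 31\right) \left(-137 + 173\right) = \left(-1 + 14\right) + \left(143 - 31\right) \left(-137 + 173\right) = 13 + 112 \cdot 36 = 13 + 4032 = 4045$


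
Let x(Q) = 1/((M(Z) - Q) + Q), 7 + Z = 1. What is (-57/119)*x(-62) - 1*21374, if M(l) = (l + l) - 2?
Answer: -35609027/1666 ≈ -21374.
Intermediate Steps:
Z = -6 (Z = -7 + 1 = -6)
M(l) = -2 + 2*l (M(l) = 2*l - 2 = -2 + 2*l)
x(Q) = -1/14 (x(Q) = 1/(((-2 + 2*(-6)) - Q) + Q) = 1/(((-2 - 12) - Q) + Q) = 1/((-14 - Q) + Q) = 1/(-14) = -1/14)
(-57/119)*x(-62) - 1*21374 = -57/119*(-1/14) - 1*21374 = -57*1/119*(-1/14) - 21374 = -57/119*(-1/14) - 21374 = 57/1666 - 21374 = -35609027/1666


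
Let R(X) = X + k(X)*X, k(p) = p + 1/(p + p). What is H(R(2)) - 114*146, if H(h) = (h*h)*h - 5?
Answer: -130995/8 ≈ -16374.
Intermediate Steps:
k(p) = p + 1/(2*p)
R(X) = X + X*(X + 1/(2*X)) (R(X) = X + (X + 1/(2*X))*X = X + X*(X + 1/(2*X)))
H(h) = -5 + h**3 (H(h) = h**2*h - 5 = h**3 - 5 = -5 + h**3)
H(R(2)) - 114*146 = (-5 + (1/2 + 2 + 2**2)**3) - 114*146 = (-5 + (1/2 + 2 + 4)**3) - 16644 = (-5 + (13/2)**3) - 16644 = (-5 + 2197/8) - 16644 = 2157/8 - 16644 = -130995/8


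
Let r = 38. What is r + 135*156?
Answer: 21098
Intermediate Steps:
r + 135*156 = 38 + 135*156 = 38 + 21060 = 21098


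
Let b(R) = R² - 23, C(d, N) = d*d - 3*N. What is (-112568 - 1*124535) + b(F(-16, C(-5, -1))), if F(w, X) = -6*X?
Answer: -208902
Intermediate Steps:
C(d, N) = d² - 3*N
b(R) = -23 + R²
(-112568 - 1*124535) + b(F(-16, C(-5, -1))) = (-112568 - 1*124535) + (-23 + (-6*((-5)² - 3*(-1)))²) = (-112568 - 124535) + (-23 + (-6*(25 + 3))²) = -237103 + (-23 + (-6*28)²) = -237103 + (-23 + (-168)²) = -237103 + (-23 + 28224) = -237103 + 28201 = -208902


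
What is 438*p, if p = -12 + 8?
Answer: -1752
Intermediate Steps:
p = -4
438*p = 438*(-4) = -1752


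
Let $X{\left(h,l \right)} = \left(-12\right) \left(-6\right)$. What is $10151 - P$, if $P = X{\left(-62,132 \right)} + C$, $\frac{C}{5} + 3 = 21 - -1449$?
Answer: $2744$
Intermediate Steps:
$X{\left(h,l \right)} = 72$
$C = 7335$ ($C = -15 + 5 \left(21 - -1449\right) = -15 + 5 \left(21 + 1449\right) = -15 + 5 \cdot 1470 = -15 + 7350 = 7335$)
$P = 7407$ ($P = 72 + 7335 = 7407$)
$10151 - P = 10151 - 7407 = 2744$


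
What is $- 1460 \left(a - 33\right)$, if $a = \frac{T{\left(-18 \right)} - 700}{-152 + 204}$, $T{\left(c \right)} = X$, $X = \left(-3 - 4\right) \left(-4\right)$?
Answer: $\frac{871620}{13} \approx 67048.0$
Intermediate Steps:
$X = 28$ ($X = \left(-7\right) \left(-4\right) = 28$)
$T{\left(c \right)} = 28$
$a = - \frac{168}{13}$ ($a = \frac{28 - 700}{-152 + 204} = - \frac{672}{52} = \left(-672\right) \frac{1}{52} = - \frac{168}{13} \approx -12.923$)
$- 1460 \left(a - 33\right) = - 1460 \left(- \frac{168}{13} - 33\right) = \left(-1460\right) \left(- \frac{597}{13}\right) = \frac{871620}{13}$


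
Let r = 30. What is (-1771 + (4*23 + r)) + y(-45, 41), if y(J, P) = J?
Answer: -1694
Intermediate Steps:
(-1771 + (4*23 + r)) + y(-45, 41) = (-1771 + (4*23 + 30)) - 45 = (-1771 + (92 + 30)) - 45 = (-1771 + 122) - 45 = -1649 - 45 = -1694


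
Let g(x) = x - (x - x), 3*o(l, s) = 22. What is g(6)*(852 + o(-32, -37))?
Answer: 5156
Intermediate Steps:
o(l, s) = 22/3 (o(l, s) = (⅓)*22 = 22/3)
g(x) = x (g(x) = x - 1*0 = x + 0 = x)
g(6)*(852 + o(-32, -37)) = 6*(852 + 22/3) = 6*(2578/3) = 5156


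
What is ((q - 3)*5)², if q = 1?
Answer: 100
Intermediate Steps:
((q - 3)*5)² = ((1 - 3)*5)² = (-2*5)² = (-10)² = 100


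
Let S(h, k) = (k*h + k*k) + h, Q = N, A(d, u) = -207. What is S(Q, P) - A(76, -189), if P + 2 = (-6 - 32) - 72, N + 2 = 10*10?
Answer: 1873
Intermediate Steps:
N = 98 (N = -2 + 10*10 = -2 + 100 = 98)
Q = 98
P = -112 (P = -2 + ((-6 - 32) - 72) = -2 + (-38 - 72) = -2 - 110 = -112)
S(h, k) = h + k² + h*k (S(h, k) = (h*k + k²) + h = (k² + h*k) + h = h + k² + h*k)
S(Q, P) - A(76, -189) = (98 + (-112)² + 98*(-112)) - 1*(-207) = (98 + 12544 - 10976) + 207 = 1666 + 207 = 1873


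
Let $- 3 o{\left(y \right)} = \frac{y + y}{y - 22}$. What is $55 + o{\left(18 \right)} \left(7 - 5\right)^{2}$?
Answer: $67$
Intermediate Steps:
$o{\left(y \right)} = - \frac{2 y}{3 \left(-22 + y\right)}$ ($o{\left(y \right)} = - \frac{\left(y + y\right) \frac{1}{y - 22}}{3} = - \frac{2 y \frac{1}{-22 + y}}{3} = - \frac{2 y}{3 \left(-22 + y\right)}$)
$55 + o{\left(18 \right)} \left(7 - 5\right)^{2} = 55 + \left(-2\right) 18 \frac{1}{-66 + 3 \cdot 18} \left(7 - 5\right)^{2} = 55 + \left(-2\right) 18 \frac{1}{-66 + 54} \cdot 2^{2} = 55 + \left(-2\right) 18 \frac{1}{-12} \cdot 4 = 55 + \left(-2\right) 18 \left(- \frac{1}{12}\right) 4 = 55 + 3 \cdot 4 = 55 + 12 = 67$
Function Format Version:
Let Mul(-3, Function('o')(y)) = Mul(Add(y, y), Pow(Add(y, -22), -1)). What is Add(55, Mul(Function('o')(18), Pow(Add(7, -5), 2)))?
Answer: 67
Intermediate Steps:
Function('o')(y) = Mul(Rational(-2, 3), y, Pow(Add(-22, y), -1)) (Function('o')(y) = Mul(Rational(-1, 3), Mul(Add(y, y), Pow(Add(y, -22), -1))) = Mul(Rational(-1, 3), Mul(Mul(2, y), Pow(Add(-22, y), -1))) = Mul(Rational(-1, 3), Mul(2, y, Pow(Add(-22, y), -1))) = Mul(Rational(-2, 3), y, Pow(Add(-22, y), -1)))
Add(55, Mul(Function('o')(18), Pow(Add(7, -5), 2))) = Add(55, Mul(Mul(-2, 18, Pow(Add(-66, Mul(3, 18)), -1)), Pow(Add(7, -5), 2))) = Add(55, Mul(Mul(-2, 18, Pow(Add(-66, 54), -1)), Pow(2, 2))) = Add(55, Mul(Mul(-2, 18, Pow(-12, -1)), 4)) = Add(55, Mul(Mul(-2, 18, Rational(-1, 12)), 4)) = Add(55, Mul(3, 4)) = Add(55, 12) = 67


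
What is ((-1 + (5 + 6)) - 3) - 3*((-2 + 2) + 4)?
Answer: -5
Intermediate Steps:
((-1 + (5 + 6)) - 3) - 3*((-2 + 2) + 4) = ((-1 + 11) - 3) - 3*(0 + 4) = (10 - 3) - 3*4 = 7 - 12 = -5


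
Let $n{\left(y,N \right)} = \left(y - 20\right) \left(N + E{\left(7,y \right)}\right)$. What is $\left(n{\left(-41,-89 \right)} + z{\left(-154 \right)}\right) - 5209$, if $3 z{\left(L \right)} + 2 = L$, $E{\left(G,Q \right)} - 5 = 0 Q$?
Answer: $-137$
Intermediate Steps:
$E{\left(G,Q \right)} = 5$ ($E{\left(G,Q \right)} = 5 + 0 Q = 5 + 0 = 5$)
$z{\left(L \right)} = - \frac{2}{3} + \frac{L}{3}$
$n{\left(y,N \right)} = \left(-20 + y\right) \left(5 + N\right)$ ($n{\left(y,N \right)} = \left(y - 20\right) \left(N + 5\right) = \left(-20 + y\right) \left(5 + N\right)$)
$\left(n{\left(-41,-89 \right)} + z{\left(-154 \right)}\right) - 5209 = \left(\left(-100 - -1780 + 5 \left(-41\right) - -3649\right) + \left(- \frac{2}{3} + \frac{1}{3} \left(-154\right)\right)\right) - 5209 = \left(\left(-100 + 1780 - 205 + 3649\right) - 52\right) - 5209 = \left(5124 - 52\right) - 5209 = 5072 - 5209 = -137$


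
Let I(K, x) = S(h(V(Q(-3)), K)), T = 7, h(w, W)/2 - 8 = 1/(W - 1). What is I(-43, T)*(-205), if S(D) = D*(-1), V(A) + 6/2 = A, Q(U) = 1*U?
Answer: 71955/22 ≈ 3270.7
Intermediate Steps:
Q(U) = U
V(A) = -3 + A
h(w, W) = 16 + 2/(-1 + W) (h(w, W) = 16 + 2/(W - 1) = 16 + 2/(-1 + W))
S(D) = -D
I(K, x) = -2*(-7 + 8*K)/(-1 + K)
I(-43, T)*(-205) = (2*(7 - 8*(-43))/(-1 - 43))*(-205) = (2*(7 + 344)/(-44))*(-205) = (2*(-1/44)*351)*(-205) = -351/22*(-205) = 71955/22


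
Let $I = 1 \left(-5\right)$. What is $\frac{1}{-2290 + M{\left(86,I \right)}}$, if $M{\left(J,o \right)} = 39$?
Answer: $- \frac{1}{2251} \approx -0.00044425$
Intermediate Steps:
$I = -5$
$\frac{1}{-2290 + M{\left(86,I \right)}} = \frac{1}{-2290 + 39} = \frac{1}{-2251} = - \frac{1}{2251}$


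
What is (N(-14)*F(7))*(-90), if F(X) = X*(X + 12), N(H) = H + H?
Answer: 335160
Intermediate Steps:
N(H) = 2*H
F(X) = X*(12 + X)
(N(-14)*F(7))*(-90) = ((2*(-14))*(7*(12 + 7)))*(-90) = -196*19*(-90) = -28*133*(-90) = -3724*(-90) = 335160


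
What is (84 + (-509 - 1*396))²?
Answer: 674041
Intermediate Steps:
(84 + (-509 - 1*396))² = (84 + (-509 - 396))² = (84 - 905)² = (-821)² = 674041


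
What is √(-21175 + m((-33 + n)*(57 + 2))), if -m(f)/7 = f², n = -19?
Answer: I*√65909543 ≈ 8118.5*I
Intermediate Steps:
m(f) = -7*f²
√(-21175 + m((-33 + n)*(57 + 2))) = √(-21175 - 7*(-33 - 19)²*(57 + 2)²) = √(-21175 - 7*(-52*59)²) = √(-21175 - 7*(-3068)²) = √(-21175 - 7*9412624) = √(-21175 - 65888368) = √(-65909543) = I*√65909543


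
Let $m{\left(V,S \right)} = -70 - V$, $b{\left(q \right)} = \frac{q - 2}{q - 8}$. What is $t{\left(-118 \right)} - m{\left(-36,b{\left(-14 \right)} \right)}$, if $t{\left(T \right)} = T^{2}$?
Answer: $13958$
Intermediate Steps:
$b{\left(q \right)} = \frac{-2 + q}{-8 + q}$ ($b{\left(q \right)} = \frac{-2 + q}{q - 8} = \frac{-2 + q}{-8 + q}$)
$t{\left(-118 \right)} - m{\left(-36,b{\left(-14 \right)} \right)} = \left(-118\right)^{2} - \left(-70 - -36\right) = 13924 - \left(-70 + 36\right) = 13924 - -34 = 13924 + 34 = 13958$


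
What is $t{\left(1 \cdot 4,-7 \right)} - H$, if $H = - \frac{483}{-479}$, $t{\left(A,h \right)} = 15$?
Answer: $\frac{6702}{479} \approx 13.992$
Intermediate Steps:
$H = \frac{483}{479}$ ($H = \left(-483\right) \left(- \frac{1}{479}\right) = \frac{483}{479} \approx 1.0084$)
$t{\left(1 \cdot 4,-7 \right)} - H = 15 - \frac{483}{479} = \frac{6702}{479}$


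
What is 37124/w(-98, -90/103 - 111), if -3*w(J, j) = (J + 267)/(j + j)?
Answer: 2566679112/17407 ≈ 1.4745e+5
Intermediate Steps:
w(J, j) = -(267 + J)/(6*j) (w(J, j) = -(J + 267)/(3*(j + j)) = -(267 + J)/(3*(2*j)) = -(267 + J)*1/(2*j)/3 = -(267 + J)/(6*j))
37124/w(-98, -90/103 - 111) = 37124/(((-267 - 1*(-98))/(6*(-90/103 - 111)))) = 37124/(((-267 + 98)/(6*(-90*1/103 - 111)))) = 37124/(((⅙)*(-169)/(-90/103 - 111))) = 37124/(((⅙)*(-169)/(-11523/103))) = 37124/(((⅙)*(-103/11523)*(-169))) = 37124/(17407/69138) = 37124*(69138/17407) = 2566679112/17407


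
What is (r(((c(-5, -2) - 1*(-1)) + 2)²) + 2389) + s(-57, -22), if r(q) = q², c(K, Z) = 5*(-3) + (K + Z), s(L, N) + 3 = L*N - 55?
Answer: 133906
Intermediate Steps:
s(L, N) = -58 + L*N (s(L, N) = -3 + (L*N - 55) = -3 + (-55 + L*N) = -58 + L*N)
c(K, Z) = -15 + K + Z (c(K, Z) = -15 + (K + Z) = -15 + K + Z)
(r(((c(-5, -2) - 1*(-1)) + 2)²) + 2389) + s(-57, -22) = (((((-15 - 5 - 2) - 1*(-1)) + 2)²)² + 2389) + (-58 - 57*(-22)) = ((((-22 + 1) + 2)²)² + 2389) + (-58 + 1254) = (((-21 + 2)²)² + 2389) + 1196 = (((-19)²)² + 2389) + 1196 = (361² + 2389) + 1196 = (130321 + 2389) + 1196 = 132710 + 1196 = 133906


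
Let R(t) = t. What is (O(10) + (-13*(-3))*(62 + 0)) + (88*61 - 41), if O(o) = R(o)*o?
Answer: 7845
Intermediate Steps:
O(o) = o**2 (O(o) = o*o = o**2)
(O(10) + (-13*(-3))*(62 + 0)) + (88*61 - 41) = (10**2 + (-13*(-3))*(62 + 0)) + (88*61 - 41) = (100 + 39*62) + (5368 - 41) = (100 + 2418) + 5327 = 2518 + 5327 = 7845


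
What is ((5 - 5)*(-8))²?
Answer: 0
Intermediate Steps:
((5 - 5)*(-8))² = (0*(-8))² = 0² = 0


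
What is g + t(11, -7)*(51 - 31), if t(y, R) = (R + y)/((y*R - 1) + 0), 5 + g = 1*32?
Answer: 1013/39 ≈ 25.974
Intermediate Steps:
g = 27 (g = -5 + 1*32 = -5 + 32 = 27)
t(y, R) = (R + y)/(-1 + R*y) (t(y, R) = (R + y)/((R*y - 1) + 0) = (R + y)/((-1 + R*y) + 0) = (R + y)/(-1 + R*y))
g + t(11, -7)*(51 - 31) = 27 + ((-7 + 11)/(-1 - 7*11))*(51 - 31) = 27 + (4/(-1 - 77))*20 = 27 + (4/(-78))*20 = 27 - 1/78*4*20 = 27 - 2/39*20 = 27 - 40/39 = 1013/39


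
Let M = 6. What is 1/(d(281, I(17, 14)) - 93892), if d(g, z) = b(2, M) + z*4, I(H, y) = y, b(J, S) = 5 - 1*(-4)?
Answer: -1/93827 ≈ -1.0658e-5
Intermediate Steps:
b(J, S) = 9 (b(J, S) = 5 + 4 = 9)
d(g, z) = 9 + 4*z (d(g, z) = 9 + z*4 = 9 + 4*z)
1/(d(281, I(17, 14)) - 93892) = 1/((9 + 4*14) - 93892) = 1/((9 + 56) - 93892) = 1/(65 - 93892) = 1/(-93827) = -1/93827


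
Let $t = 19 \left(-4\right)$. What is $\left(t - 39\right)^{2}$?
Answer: $13225$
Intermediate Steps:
$t = -76$
$\left(t - 39\right)^{2} = \left(-76 - 39\right)^{2} = \left(-115\right)^{2} = 13225$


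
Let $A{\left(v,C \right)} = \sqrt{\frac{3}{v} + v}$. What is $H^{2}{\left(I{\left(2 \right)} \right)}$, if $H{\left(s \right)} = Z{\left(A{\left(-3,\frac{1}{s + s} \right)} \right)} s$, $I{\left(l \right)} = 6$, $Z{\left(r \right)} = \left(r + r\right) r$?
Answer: $2304$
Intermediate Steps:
$A{\left(v,C \right)} = \sqrt{v + \frac{3}{v}}$
$Z{\left(r \right)} = 2 r^{2}$ ($Z{\left(r \right)} = 2 r r = 2 r^{2}$)
$H{\left(s \right)} = - 8 s$ ($H{\left(s \right)} = 2 \left(\sqrt{-3 + \frac{3}{-3}}\right)^{2} s = 2 \left(\sqrt{-3 + 3 \left(- \frac{1}{3}\right)}\right)^{2} s = 2 \left(\sqrt{-3 - 1}\right)^{2} s = 2 \left(\sqrt{-4}\right)^{2} s = 2 \left(2 i\right)^{2} s = 2 \left(-4\right) s = - 8 s$)
$H^{2}{\left(I{\left(2 \right)} \right)} = \left(\left(-8\right) 6\right)^{2} = \left(-48\right)^{2} = 2304$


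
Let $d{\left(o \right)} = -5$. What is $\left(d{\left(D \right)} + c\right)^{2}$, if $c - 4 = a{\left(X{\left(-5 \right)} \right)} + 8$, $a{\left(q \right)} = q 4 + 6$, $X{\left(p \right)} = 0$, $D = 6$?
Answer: $169$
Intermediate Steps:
$a{\left(q \right)} = 6 + 4 q$ ($a{\left(q \right)} = 4 q + 6 = 6 + 4 q$)
$c = 18$ ($c = 4 + \left(\left(6 + 4 \cdot 0\right) + 8\right) = 4 + \left(\left(6 + 0\right) + 8\right) = 4 + \left(6 + 8\right) = 4 + 14 = 18$)
$\left(d{\left(D \right)} + c\right)^{2} = \left(-5 + 18\right)^{2} = 13^{2} = 169$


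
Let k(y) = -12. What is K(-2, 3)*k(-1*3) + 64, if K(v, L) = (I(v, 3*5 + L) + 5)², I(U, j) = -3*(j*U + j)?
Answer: -41708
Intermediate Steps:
I(U, j) = -3*j - 3*U*j (I(U, j) = -3*(U*j + j) = -3*(j + U*j) = -3*j - 3*U*j)
K(v, L) = (5 - 3*(1 + v)*(15 + L))² (K(v, L) = (-3*(3*5 + L)*(1 + v) + 5)² = (-3*(15 + L)*(1 + v) + 5)² = (-3*(1 + v)*(15 + L) + 5)² = (5 - 3*(1 + v)*(15 + L))²)
K(-2, 3)*k(-1*3) + 64 = (-5 + 3*(1 - 2)*(15 + 3))²*(-12) + 64 = (-5 + 3*(-1)*18)²*(-12) + 64 = (-5 - 54)²*(-12) + 64 = (-59)²*(-12) + 64 = 3481*(-12) + 64 = -41772 + 64 = -41708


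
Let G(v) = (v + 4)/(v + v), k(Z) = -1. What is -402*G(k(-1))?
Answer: 603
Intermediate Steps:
G(v) = (4 + v)/(2*v) (G(v) = (4 + v)/((2*v)) = (4 + v)*(1/(2*v)) = (4 + v)/(2*v))
-402*G(k(-1)) = -201*(4 - 1)/(-1) = -201*(-1)*3 = -402*(-3/2) = 603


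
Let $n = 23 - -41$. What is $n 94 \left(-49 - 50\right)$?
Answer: $-595584$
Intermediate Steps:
$n = 64$ ($n = 23 + 41 = 64$)
$n 94 \left(-49 - 50\right) = 64 \cdot 94 \left(-49 - 50\right) = 6016 \left(-99\right) = -595584$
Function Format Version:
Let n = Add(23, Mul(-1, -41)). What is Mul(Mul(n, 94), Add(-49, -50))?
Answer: -595584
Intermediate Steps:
n = 64 (n = Add(23, 41) = 64)
Mul(Mul(n, 94), Add(-49, -50)) = Mul(Mul(64, 94), Add(-49, -50)) = Mul(6016, -99) = -595584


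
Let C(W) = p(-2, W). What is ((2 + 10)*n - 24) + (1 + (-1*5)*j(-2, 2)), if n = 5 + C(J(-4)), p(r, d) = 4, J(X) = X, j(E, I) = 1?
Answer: 80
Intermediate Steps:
C(W) = 4
n = 9 (n = 5 + 4 = 9)
((2 + 10)*n - 24) + (1 + (-1*5)*j(-2, 2)) = ((2 + 10)*9 - 24) + (1 - 1*5*1) = (12*9 - 24) + (1 - 5*1) = (108 - 24) + (1 - 5) = 84 - 4 = 80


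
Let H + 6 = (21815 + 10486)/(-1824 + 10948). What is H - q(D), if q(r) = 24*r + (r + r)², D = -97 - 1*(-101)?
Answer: -1482283/9124 ≈ -162.46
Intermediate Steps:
D = 4 (D = -97 + 101 = 4)
q(r) = 4*r² + 24*r (q(r) = 24*r + (2*r)² = 24*r + 4*r² = 4*r² + 24*r)
H = -22443/9124 (H = -6 + (21815 + 10486)/(-1824 + 10948) = -6 + 32301/9124 = -22443/9124 ≈ -2.4598)
H - q(D) = -22443/9124 - 4*4*(6 + 4) = -22443/9124 - 4*4*10 = -22443/9124 - 1*160 = -22443/9124 - 160 = -1482283/9124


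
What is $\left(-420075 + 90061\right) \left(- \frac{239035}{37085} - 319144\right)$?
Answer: $\frac{781188962093970}{7417} \approx 1.0532 \cdot 10^{11}$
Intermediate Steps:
$\left(-420075 + 90061\right) \left(- \frac{239035}{37085} - 319144\right) = - 330014 \left(\left(-239035\right) \frac{1}{37085} - 319144\right) = - 330014 \left(- \frac{47807}{7417} - 319144\right) = \left(-330014\right) \left(- \frac{2367138855}{7417}\right) = \frac{781188962093970}{7417}$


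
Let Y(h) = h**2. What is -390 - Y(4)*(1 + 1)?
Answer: -422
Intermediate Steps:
-390 - Y(4)*(1 + 1) = -390 - 4**2*(1 + 1) = -390 - 16*2 = -390 - 1*32 = -390 - 32 = -422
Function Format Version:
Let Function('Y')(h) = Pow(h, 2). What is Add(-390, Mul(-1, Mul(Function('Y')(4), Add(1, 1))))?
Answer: -422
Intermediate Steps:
Add(-390, Mul(-1, Mul(Function('Y')(4), Add(1, 1)))) = Add(-390, Mul(-1, Mul(Pow(4, 2), Add(1, 1)))) = Add(-390, Mul(-1, Mul(16, 2))) = Add(-390, Mul(-1, 32)) = Add(-390, -32) = -422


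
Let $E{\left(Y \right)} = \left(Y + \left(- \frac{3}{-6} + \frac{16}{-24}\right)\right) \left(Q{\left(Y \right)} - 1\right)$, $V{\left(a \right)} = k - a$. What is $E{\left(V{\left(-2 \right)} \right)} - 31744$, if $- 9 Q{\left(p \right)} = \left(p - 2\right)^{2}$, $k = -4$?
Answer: $- \frac{1713851}{54} \approx -31738.0$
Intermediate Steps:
$V{\left(a \right)} = -4 - a$
$Q{\left(p \right)} = - \frac{\left(-2 + p\right)^{2}}{9}$ ($Q{\left(p \right)} = - \frac{\left(p - 2\right)^{2}}{9} = - \frac{\left(-2 + p\right)^{2}}{9}$)
$E{\left(Y \right)} = \left(-1 - \frac{\left(-2 + Y\right)^{2}}{9}\right) \left(- \frac{1}{6} + Y\right)$ ($E{\left(Y \right)} = \left(Y + \left(- \frac{3}{-6} + \frac{16}{-24}\right)\right) \left(- \frac{\left(-2 + Y\right)^{2}}{9} - 1\right) = \left(Y + \left(\left(-3\right) \left(- \frac{1}{6}\right) + 16 \left(- \frac{1}{24}\right)\right)\right) \left(-1 - \frac{\left(-2 + Y\right)^{2}}{9}\right) = \left(Y + \left(\frac{1}{2} - \frac{2}{3}\right)\right) \left(-1 - \frac{\left(-2 + Y\right)^{2}}{9}\right) = \left(Y - \frac{1}{6}\right) \left(-1 - \frac{\left(-2 + Y\right)^{2}}{9}\right) = \left(- \frac{1}{6} + Y\right) \left(-1 - \frac{\left(-2 + Y\right)^{2}}{9}\right) = \left(-1 - \frac{\left(-2 + Y\right)^{2}}{9}\right) \left(- \frac{1}{6} + Y\right)$)
$E{\left(V{\left(-2 \right)} \right)} - 31744 = \left(\frac{13}{54} - \frac{41 \left(-4 - -2\right)}{27} - \frac{\left(-4 - -2\right)^{3}}{9} + \frac{25 \left(-4 - -2\right)^{2}}{54}\right) - 31744 = \left(\frac{13}{54} - \frac{41 \left(-4 + 2\right)}{27} - \frac{\left(-4 + 2\right)^{3}}{9} + \frac{25 \left(-4 + 2\right)^{2}}{54}\right) - 31744 = \left(\frac{13}{54} - - \frac{82}{27} - \frac{\left(-2\right)^{3}}{9} + \frac{25 \left(-2\right)^{2}}{54}\right) - 31744 = \left(\frac{13}{54} + \frac{82}{27} - - \frac{8}{9} + \frac{25}{54} \cdot 4\right) - 31744 = \left(\frac{13}{54} + \frac{82}{27} + \frac{8}{9} + \frac{50}{27}\right) - 31744 = \frac{325}{54} - 31744 = - \frac{1713851}{54}$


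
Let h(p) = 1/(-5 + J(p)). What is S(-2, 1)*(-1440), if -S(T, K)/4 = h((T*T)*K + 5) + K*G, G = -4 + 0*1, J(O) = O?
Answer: -21600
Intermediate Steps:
h(p) = 1/(-5 + p)
G = -4 (G = -4 + 0 = -4)
S(T, K) = 16*K - 4/(K*T²) (S(T, K) = -4*(1/(-5 + ((T*T)*K + 5)) + K*(-4)) = -4*(1/(-5 + (T²*K + 5)) - 4*K) = -4*(1/(-5 + (K*T² + 5)) - 4*K) = -4*(1/(-5 + (5 + K*T²)) - 4*K) = -4*(1/(K*T²) - 4*K) = -4*(-4*K + 1/(K*T²)) = 16*K - 4/(K*T²))
S(-2, 1)*(-1440) = (16*1 - 4/(1*(-2)²))*(-1440) = (16 - 4*1*¼)*(-1440) = (16 - 1)*(-1440) = 15*(-1440) = -21600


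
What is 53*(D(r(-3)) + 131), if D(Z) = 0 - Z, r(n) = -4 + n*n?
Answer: 6678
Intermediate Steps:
r(n) = -4 + n**2
D(Z) = -Z
53*(D(r(-3)) + 131) = 53*(-(-4 + (-3)**2) + 131) = 53*(-(-4 + 9) + 131) = 53*(-1*5 + 131) = 53*(-5 + 131) = 53*126 = 6678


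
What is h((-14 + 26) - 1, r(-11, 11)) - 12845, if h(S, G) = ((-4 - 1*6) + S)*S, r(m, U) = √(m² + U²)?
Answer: -12834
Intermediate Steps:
r(m, U) = √(U² + m²)
h(S, G) = S*(-10 + S) (h(S, G) = ((-4 - 6) + S)*S = (-10 + S)*S = S*(-10 + S))
h((-14 + 26) - 1, r(-11, 11)) - 12845 = ((-14 + 26) - 1)*(-10 + ((-14 + 26) - 1)) - 12845 = (12 - 1)*(-10 + (12 - 1)) - 12845 = 11*(-10 + 11) - 12845 = 11*1 - 12845 = 11 - 12845 = -12834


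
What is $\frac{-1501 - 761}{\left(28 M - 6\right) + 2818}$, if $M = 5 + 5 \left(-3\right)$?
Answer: $- \frac{377}{422} \approx -0.89336$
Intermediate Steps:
$M = -10$ ($M = 5 - 15 = -10$)
$\frac{-1501 - 761}{\left(28 M - 6\right) + 2818} = \frac{-1501 - 761}{\left(28 \left(-10\right) - 6\right) + 2818} = - \frac{2262}{\left(-280 - 6\right) + 2818} = - \frac{2262}{-286 + 2818} = - \frac{2262}{2532} = \left(-2262\right) \frac{1}{2532} = - \frac{377}{422}$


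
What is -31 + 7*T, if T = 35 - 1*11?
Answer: 137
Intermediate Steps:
T = 24 (T = 35 - 11 = 24)
-31 + 7*T = -31 + 7*24 = -31 + 168 = 137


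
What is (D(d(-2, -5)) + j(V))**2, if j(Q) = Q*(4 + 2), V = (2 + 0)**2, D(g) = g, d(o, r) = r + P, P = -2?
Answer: 289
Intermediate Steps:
d(o, r) = -2 + r (d(o, r) = r - 2 = -2 + r)
V = 4 (V = 2**2 = 4)
j(Q) = 6*Q (j(Q) = Q*6 = 6*Q)
(D(d(-2, -5)) + j(V))**2 = ((-2 - 5) + 6*4)**2 = (-7 + 24)**2 = 17**2 = 289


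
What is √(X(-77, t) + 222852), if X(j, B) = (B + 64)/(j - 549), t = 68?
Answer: 3*√2425840770/313 ≈ 472.07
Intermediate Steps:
X(j, B) = (64 + B)/(-549 + j)
√(X(-77, t) + 222852) = √((64 + 68)/(-549 - 77) + 222852) = √(132/(-626) + 222852) = √(-1/626*132 + 222852) = √(-66/313 + 222852) = √(69752610/313) = 3*√2425840770/313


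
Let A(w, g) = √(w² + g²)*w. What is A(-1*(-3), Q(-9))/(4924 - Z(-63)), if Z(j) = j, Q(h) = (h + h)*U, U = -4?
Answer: 9*√577/4987 ≈ 0.043350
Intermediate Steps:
Q(h) = -8*h (Q(h) = (h + h)*(-4) = (2*h)*(-4) = -8*h)
A(w, g) = w*√(g² + w²) (A(w, g) = √(g² + w²)*w = w*√(g² + w²))
A(-1*(-3), Q(-9))/(4924 - Z(-63)) = ((-1*(-3))*√((-8*(-9))² + (-1*(-3))²))/(4924 - 1*(-63)) = (3*√(72² + 3²))/(4924 + 63) = (3*√(5184 + 9))/4987 = (3*√5193)*(1/4987) = (3*(3*√577))*(1/4987) = (9*√577)*(1/4987) = 9*√577/4987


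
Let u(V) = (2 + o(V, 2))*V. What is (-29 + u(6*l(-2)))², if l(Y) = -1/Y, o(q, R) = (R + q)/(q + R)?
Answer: 400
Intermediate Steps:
o(q, R) = 1 (o(q, R) = (R + q)/(R + q) = 1)
u(V) = 3*V (u(V) = (2 + 1)*V = 3*V)
(-29 + u(6*l(-2)))² = (-29 + 3*(6*(-1/(-2))))² = (-29 + 3*(6*(-1*(-½))))² = (-29 + 3*(6*(½)))² = (-29 + 3*3)² = (-29 + 9)² = (-20)² = 400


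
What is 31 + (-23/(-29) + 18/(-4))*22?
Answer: -1466/29 ≈ -50.552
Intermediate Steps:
31 + (-23/(-29) + 18/(-4))*22 = 31 + (-23*(-1/29) + 18*(-¼))*22 = 31 + (23/29 - 9/2)*22 = 31 - 215/58*22 = 31 - 2365/29 = -1466/29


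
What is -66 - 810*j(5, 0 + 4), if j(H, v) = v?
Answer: -3306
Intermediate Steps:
-66 - 810*j(5, 0 + 4) = -66 - 810*(0 + 4) = -66 - 810*4 = -66 - 135*24 = -66 - 3240 = -3306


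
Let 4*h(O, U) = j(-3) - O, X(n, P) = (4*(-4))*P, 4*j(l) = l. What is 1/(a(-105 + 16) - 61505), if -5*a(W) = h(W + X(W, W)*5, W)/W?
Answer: -7120/437943727 ≈ -1.6258e-5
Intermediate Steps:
j(l) = l/4
X(n, P) = -16*P
h(O, U) = -3/16 - O/4 (h(O, U) = ((¼)*(-3) - O)/4 = (-¾ - O)/4 = -3/16 - O/4)
a(W) = -(-3/16 + 79*W/4)/(5*W) (a(W) = -(-3/16 - (W - 16*W*5)/4)/(5*W) = -(-3/16 - (W - 80*W)/4)/(5*W) = -(-3/16 - (-79)*W/4)/(5*W) = -(-3/16 + 79*W/4)/(5*W))
1/(a(-105 + 16) - 61505) = 1/((3 - 316*(-105 + 16))/(80*(-105 + 16)) - 61505) = 1/((1/80)*(3 - 316*(-89))/(-89) - 61505) = 1/((1/80)*(-1/89)*(3 + 28124) - 61505) = 1/((1/80)*(-1/89)*28127 - 61505) = 1/(-28127/7120 - 61505) = 1/(-437943727/7120) = -7120/437943727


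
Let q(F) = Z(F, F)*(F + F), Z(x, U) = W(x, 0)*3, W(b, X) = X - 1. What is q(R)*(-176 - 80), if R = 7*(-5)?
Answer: -53760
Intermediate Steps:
R = -35
W(b, X) = -1 + X
Z(x, U) = -3 (Z(x, U) = (-1 + 0)*3 = -1*3 = -3)
q(F) = -6*F (q(F) = -3*(F + F) = -6*F)
q(R)*(-176 - 80) = (-6*(-35))*(-176 - 80) = 210*(-256) = -53760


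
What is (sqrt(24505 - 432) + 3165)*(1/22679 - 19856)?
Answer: -1425244515795/22679 - 450314223*sqrt(24073)/22679 ≈ -6.5925e+7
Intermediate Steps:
(sqrt(24505 - 432) + 3165)*(1/22679 - 19856) = (sqrt(24073) + 3165)*(1/22679 - 19856) = (3165 + sqrt(24073))*(-450314223/22679) = -1425244515795/22679 - 450314223*sqrt(24073)/22679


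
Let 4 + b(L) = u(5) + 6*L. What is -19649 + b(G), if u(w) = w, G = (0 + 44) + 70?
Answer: -18964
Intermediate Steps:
G = 114 (G = 44 + 70 = 114)
b(L) = 1 + 6*L (b(L) = -4 + (5 + 6*L) = 1 + 6*L)
-19649 + b(G) = -19649 + (1 + 6*114) = -19649 + (1 + 684) = -19649 + 685 = -18964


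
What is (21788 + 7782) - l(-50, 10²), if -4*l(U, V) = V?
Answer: 29595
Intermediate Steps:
l(U, V) = -V/4
(21788 + 7782) - l(-50, 10²) = (21788 + 7782) - (-1)*10²/4 = 29570 - (-1)*100/4 = 29570 - 1*(-25) = 29570 + 25 = 29595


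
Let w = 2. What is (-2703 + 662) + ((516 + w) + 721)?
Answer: -802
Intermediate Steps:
(-2703 + 662) + ((516 + w) + 721) = (-2703 + 662) + ((516 + 2) + 721) = -2041 + (518 + 721) = -2041 + 1239 = -802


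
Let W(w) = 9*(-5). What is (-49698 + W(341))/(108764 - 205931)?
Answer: 16581/32389 ≈ 0.51193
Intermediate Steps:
W(w) = -45
(-49698 + W(341))/(108764 - 205931) = (-49698 - 45)/(108764 - 205931) = -49743/(-97167) = -49743*(-1/97167) = 16581/32389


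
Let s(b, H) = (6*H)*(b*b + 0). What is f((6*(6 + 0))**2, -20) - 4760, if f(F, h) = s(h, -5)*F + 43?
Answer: -15556717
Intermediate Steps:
s(b, H) = 6*H*b**2 (s(b, H) = (6*H)*(b**2 + 0) = (6*H)*b**2 = 6*H*b**2)
f(F, h) = 43 - 30*F*h**2 (f(F, h) = (6*(-5)*h**2)*F + 43 = (-30*h**2)*F + 43 = -30*F*h**2 + 43 = 43 - 30*F*h**2)
f((6*(6 + 0))**2, -20) - 4760 = (43 - 30*(6*(6 + 0))**2*(-20)**2) - 4760 = (43 - 30*(6*6)**2*400) - 4760 = (43 - 30*36**2*400) - 4760 = (43 - 30*1296*400) - 4760 = (43 - 15552000) - 4760 = -15551957 - 4760 = -15556717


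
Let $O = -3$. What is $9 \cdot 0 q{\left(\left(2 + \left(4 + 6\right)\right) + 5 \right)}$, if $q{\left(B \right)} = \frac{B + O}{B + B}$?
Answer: $0$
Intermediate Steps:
$q{\left(B \right)} = \frac{-3 + B}{2 B}$ ($q{\left(B \right)} = \frac{B - 3}{B + B} = \frac{-3 + B}{2 B}$)
$9 \cdot 0 q{\left(\left(2 + \left(4 + 6\right)\right) + 5 \right)} = 9 \cdot 0 \frac{-3 + \left(\left(2 + \left(4 + 6\right)\right) + 5\right)}{2 \left(\left(2 + \left(4 + 6\right)\right) + 5\right)} = 0 \frac{-3 + \left(\left(2 + 10\right) + 5\right)}{2 \left(\left(2 + 10\right) + 5\right)} = 0 \frac{-3 + \left(12 + 5\right)}{2 \left(12 + 5\right)} = 0 \frac{-3 + 17}{2 \cdot 17} = 0 \cdot \frac{1}{2} \cdot \frac{1}{17} \cdot 14 = 0 \cdot \frac{7}{17} = 0$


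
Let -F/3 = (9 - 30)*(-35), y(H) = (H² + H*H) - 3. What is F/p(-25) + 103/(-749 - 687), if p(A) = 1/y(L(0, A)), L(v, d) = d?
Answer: -3948475963/1436 ≈ -2.7496e+6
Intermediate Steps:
y(H) = -3 + 2*H² (y(H) = (H² + H²) - 3 = 2*H² - 3 = -3 + 2*H²)
F = -2205 (F = -3*(9 - 30)*(-35) = -(-63)*(-35) = -3*735 = -2205)
p(A) = 1/(-3 + 2*A²)
F/p(-25) + 103/(-749 - 687) = -2205/(1/(-3 + 2*(-25)²)) + 103/(-749 - 687) = -2205/(1/(-3 + 2*625)) + 103/(-1436) = -2205/(1/(-3 + 1250)) + 103*(-1/1436) = -2205/(1/1247) - 103/1436 = -2205/1/1247 - 103/1436 = -2205*1247 - 103/1436 = -2749635 - 103/1436 = -3948475963/1436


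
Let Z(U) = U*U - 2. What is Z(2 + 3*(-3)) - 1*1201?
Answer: -1154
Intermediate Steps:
Z(U) = -2 + U² (Z(U) = U² - 2 = -2 + U²)
Z(2 + 3*(-3)) - 1*1201 = (-2 + (2 + 3*(-3))²) - 1*1201 = (-2 + (2 - 9)²) - 1201 = (-2 + (-7)²) - 1201 = (-2 + 49) - 1201 = 47 - 1201 = -1154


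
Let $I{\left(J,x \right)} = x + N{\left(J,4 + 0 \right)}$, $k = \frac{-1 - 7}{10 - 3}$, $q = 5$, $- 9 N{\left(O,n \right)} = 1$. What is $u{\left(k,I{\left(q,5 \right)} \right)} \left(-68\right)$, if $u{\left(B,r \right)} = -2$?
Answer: $136$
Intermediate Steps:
$N{\left(O,n \right)} = - \frac{1}{9}$ ($N{\left(O,n \right)} = \left(- \frac{1}{9}\right) 1 = - \frac{1}{9}$)
$k = - \frac{8}{7} \approx -1.1429$
$I{\left(J,x \right)} = - \frac{1}{9} + x$ ($I{\left(J,x \right)} = x - \frac{1}{9} = - \frac{1}{9} + x$)
$u{\left(k,I{\left(q,5 \right)} \right)} \left(-68\right) = \left(-2\right) \left(-68\right) = 136$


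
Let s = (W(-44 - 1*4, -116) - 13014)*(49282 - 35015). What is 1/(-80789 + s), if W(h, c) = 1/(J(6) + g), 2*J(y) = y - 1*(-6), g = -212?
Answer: -206/38264828829 ≈ -5.3835e-9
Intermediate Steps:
J(y) = 3 + y/2 (J(y) = (y - 1*(-6))/2 = (y + 6)/2 = (6 + y)/2 = 3 + y/2)
W(h, c) = -1/206 (W(h, c) = 1/((3 + (½)*6) - 212) = 1/((3 + 3) - 212) = 1/(6 - 212) = 1/(-206) = -1/206)
s = -38248186295/206 (s = (-1/206 - 13014)*(49282 - 35015) = -2680885/206*14267 = -38248186295/206 ≈ -1.8567e+8)
1/(-80789 + s) = 1/(-80789 - 38248186295/206) = 1/(-38264828829/206) = -206/38264828829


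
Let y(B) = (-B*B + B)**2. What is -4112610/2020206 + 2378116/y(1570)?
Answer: -1039803784718034046/510774969936829725 ≈ -2.0357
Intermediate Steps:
y(B) = (B - B**2)**2 (y(B) = (-B**2 + B)**2 = (B - B**2)**2)
-4112610/2020206 + 2378116/y(1570) = -4112610/2020206 + 2378116/((1570**2*(-1 + 1570)**2)) = -4112610*1/2020206 + 2378116/((2464900*1569**2)) = -685435/336701 + 2378116/((2464900*2461761)) = -685435/336701 + 2378116/6067994688900 = -685435/336701 + 2378116*(1/6067994688900) = -685435/336701 + 594529/1516998672225 = -1039803784718034046/510774969936829725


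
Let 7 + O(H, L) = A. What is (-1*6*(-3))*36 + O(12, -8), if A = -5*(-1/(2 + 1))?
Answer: 1928/3 ≈ 642.67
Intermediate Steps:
A = 5/3 (A = -5/(3*(-1)) = -5/(-3) = -5*(-⅓) = 5/3 ≈ 1.6667)
O(H, L) = -16/3 (O(H, L) = -7 + 5/3 = -16/3)
(-1*6*(-3))*36 + O(12, -8) = (-1*6*(-3))*36 - 16/3 = -6*(-3)*36 - 16/3 = 18*36 - 16/3 = 648 - 16/3 = 1928/3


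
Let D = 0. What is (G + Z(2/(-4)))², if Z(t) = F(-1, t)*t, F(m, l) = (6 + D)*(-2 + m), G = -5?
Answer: 16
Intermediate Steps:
F(m, l) = -12 + 6*m (F(m, l) = (6 + 0)*(-2 + m) = 6*(-2 + m) = -12 + 6*m)
Z(t) = -18*t (Z(t) = (-12 + 6*(-1))*t = (-12 - 6)*t = -18*t)
(G + Z(2/(-4)))² = (-5 - 36/(-4))² = (-5 - 36*(-1)/4)² = (-5 - 18*(-½))² = (-5 + 9)² = 4² = 16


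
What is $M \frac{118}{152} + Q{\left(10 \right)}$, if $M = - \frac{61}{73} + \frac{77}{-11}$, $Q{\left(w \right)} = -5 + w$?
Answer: $- \frac{1502}{1387} \approx -1.0829$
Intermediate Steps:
$M = - \frac{572}{73}$ ($M = \left(-61\right) \frac{1}{73} + 77 \left(- \frac{1}{11}\right) = - \frac{61}{73} - 7 = - \frac{572}{73} \approx -7.8356$)
$M \frac{118}{152} + Q{\left(10 \right)} = - \frac{572 \cdot \frac{118}{152}}{73} + \left(-5 + 10\right) = - \frac{572 \cdot 118 \cdot \frac{1}{152}}{73} + 5 = \left(- \frac{572}{73}\right) \frac{59}{76} + 5 = - \frac{8437}{1387} + 5 = - \frac{1502}{1387}$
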